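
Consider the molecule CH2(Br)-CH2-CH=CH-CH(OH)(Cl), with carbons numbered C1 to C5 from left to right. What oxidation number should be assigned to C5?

+1

Each bond to a more electronegative atom (O, N, halogen) counts +1, each bond to a less electronegative atom (H, metal, B, Si) counts −1, and each C–C bond counts 0.
C5 has one bond to C (0), one bond to O (+1), one bond to H (-1), one bond to Cl (+1).
Oxidation state = 0 + 1 − 1 + 1 = +1.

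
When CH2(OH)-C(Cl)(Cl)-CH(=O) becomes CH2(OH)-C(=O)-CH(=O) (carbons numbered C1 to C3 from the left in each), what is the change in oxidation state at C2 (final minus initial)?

0

Before: C2 has 2 bonds to C, 2 bonds to Cl → oxidation state +2.
After: C2 has 2 bonds to C, 2 bonds to O → oxidation state +2.
Δ = +2 − (+2) = 0, so no net redox change at C2.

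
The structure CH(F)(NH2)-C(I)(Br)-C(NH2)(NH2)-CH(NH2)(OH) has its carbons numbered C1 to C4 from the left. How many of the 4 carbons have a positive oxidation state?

4

Tallying each carbon's bonds:
C1: 1C, 1H, 1N, 1F → 0 − 1 + 1 + 1 = +1
C2: 2C, 1Br, 1I → 0 + 1 + 1 = +2
C3: 2C, 2N → 0 + 2 = +2
C4: 1C, 1H, 1O, 1N → 0 − 1 + 1 + 1 = +1
4 carbons (C1, C2, C3, C4) meet the condition.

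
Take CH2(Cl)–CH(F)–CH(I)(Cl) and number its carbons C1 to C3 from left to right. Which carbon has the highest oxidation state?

C3

Tallying each carbon's bonds:
C1: 1C, 2H, 1Cl → 0 − 2 + 1 = -1
C2: 2C, 1H, 1F → 0 − 1 + 1 = 0
C3: 1C, 1H, 1Cl, 1I → 0 − 1 + 1 + 1 = +1
The most oxidised carbon is C3 at +1.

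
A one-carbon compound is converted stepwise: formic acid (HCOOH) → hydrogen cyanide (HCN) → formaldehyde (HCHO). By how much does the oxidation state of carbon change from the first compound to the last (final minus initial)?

Carbon oxidation states along the series — formic acid: +2, hydrogen cyanide: +2, formaldehyde: 0.
Net change = 0 − (+2) = -2.

-2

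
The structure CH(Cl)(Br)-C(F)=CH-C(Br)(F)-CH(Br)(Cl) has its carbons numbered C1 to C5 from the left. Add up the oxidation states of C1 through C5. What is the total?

+4

Assign +1 per bond to O/N/halogen, −1 per bond to H or an electropositive element, and 0 per bond to carbon. Tallying each carbon:
C1: 1C, 1H, 1Cl, 1Br → 0 − 1 + 1 + 1 = +1
C2: 3C, 1F → 0 + 1 = +1
C3: 3C, 1H → 0 − 1 = -1
C4: 2C, 1F, 1Br → 0 + 1 + 1 = +2
C5: 1C, 1H, 1Cl, 1Br → 0 − 1 + 1 + 1 = +1
Sum = +1 + 1 − 1 + 2 + 1 = +4.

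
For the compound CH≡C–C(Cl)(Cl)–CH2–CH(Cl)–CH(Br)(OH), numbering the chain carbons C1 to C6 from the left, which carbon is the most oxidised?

C3

Tallying each carbon's bonds:
C1: 3C, 1H → 0 − 1 = -1
C2: 4C → 0 = 0
C3: 2C, 2Cl → 0 + 2 = +2
C4: 2C, 2H → 0 − 2 = -2
C5: 2C, 1H, 1Cl → 0 − 1 + 1 = 0
C6: 1C, 1H, 1O, 1Br → 0 − 1 + 1 + 1 = +1
The most oxidised carbon is C3 at +2.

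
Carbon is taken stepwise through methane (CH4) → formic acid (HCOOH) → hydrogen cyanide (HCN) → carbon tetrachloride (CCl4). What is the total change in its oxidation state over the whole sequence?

Carbon oxidation states along the series — methane: -4, formic acid: +2, hydrogen cyanide: +2, carbon tetrachloride: +4.
Net change = +4 − (-4) = +8.

+8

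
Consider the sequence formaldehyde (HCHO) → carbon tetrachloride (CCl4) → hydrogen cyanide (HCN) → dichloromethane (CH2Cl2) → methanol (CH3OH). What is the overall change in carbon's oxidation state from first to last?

Carbon oxidation states along the series — formaldehyde: 0, carbon tetrachloride: +4, hydrogen cyanide: +2, dichloromethane: 0, methanol: -2.
Net change = -2 − (0) = -2.

-2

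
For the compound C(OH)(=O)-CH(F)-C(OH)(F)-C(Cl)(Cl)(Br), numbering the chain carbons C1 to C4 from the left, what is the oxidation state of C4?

+3

Assign +1 per bond to O/N/halogen, −1 per bond to H or an electropositive element, and 0 per bond to carbon.
C4 has one bond to C (0), one bond to Cl (+1), one bond to Cl (+1), one bond to Br (+1).
Oxidation state = 0 + 1 + 1 + 1 = +3.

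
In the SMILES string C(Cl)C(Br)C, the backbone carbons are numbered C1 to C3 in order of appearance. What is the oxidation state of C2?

Bonds to more-electronegative neighbours contribute +1 each, bonds to H or metals contribute −1 each, and C–C bonds contribute 0.
C2 has one bond to C (0), one bond to C (0), one bond to Br (+1), one bond to H (-1).
Oxidation state = 0 + 0 + 1 − 1 = 0.

0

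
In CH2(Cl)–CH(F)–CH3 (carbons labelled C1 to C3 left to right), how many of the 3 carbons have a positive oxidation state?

0

Bonds to more-electronegative neighbours contribute +1 each, bonds to H or metals contribute −1 each, and C–C bonds contribute 0. Tallying each carbon:
C1: 1C, 2H, 1Cl → 0 − 2 + 1 = -1
C2: 2C, 1H, 1F → 0 − 1 + 1 = 0
C3: 1C, 3H → 0 − 3 = -3
0 carbons meet the condition.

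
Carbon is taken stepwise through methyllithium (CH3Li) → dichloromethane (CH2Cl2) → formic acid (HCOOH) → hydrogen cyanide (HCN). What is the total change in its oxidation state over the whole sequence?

Carbon oxidation states along the series — methyllithium: -4, dichloromethane: 0, formic acid: +2, hydrogen cyanide: +2.
Net change = +2 − (-4) = +6.

+6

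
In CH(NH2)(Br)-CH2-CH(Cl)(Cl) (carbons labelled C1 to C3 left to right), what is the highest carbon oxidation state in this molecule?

Count +1 for every bond to an atom more electronegative than carbon and −1 for every bond to one less electronegative; C–C bonds are 0. Tallying each carbon:
C1: 1C, 1H, 1N, 1Br → 0 − 1 + 1 + 1 = +1
C2: 2C, 2H → 0 − 2 = -2
C3: 1C, 1H, 2Cl → 0 − 1 + 2 = +1
The highest value is +1.

+1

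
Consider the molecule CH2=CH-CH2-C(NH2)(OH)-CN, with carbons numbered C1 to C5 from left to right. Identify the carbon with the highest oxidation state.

Tallying each carbon's bonds:
C1: 2C, 2H → 0 − 2 = -2
C2: 3C, 1H → 0 − 1 = -1
C3: 2C, 2H → 0 − 2 = -2
C4: 2C, 1O, 1N → 0 + 1 + 1 = +2
C5: 1C, 3N → 0 + 3 = +3
The most oxidised carbon is C5 at +3.

C5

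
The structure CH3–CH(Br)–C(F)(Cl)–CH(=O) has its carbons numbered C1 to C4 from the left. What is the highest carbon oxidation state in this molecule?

Bonds to more-electronegative neighbours contribute +1 each, bonds to H or metals contribute −1 each, and C–C bonds contribute 0. Tallying each carbon:
C1: 1C, 3H → 0 − 3 = -3
C2: 2C, 1H, 1Br → 0 − 1 + 1 = 0
C3: 2C, 1F, 1Cl → 0 + 1 + 1 = +2
C4: 1C, 1H, 2O → 0 − 1 + 2 = +1
The highest value is +2.

+2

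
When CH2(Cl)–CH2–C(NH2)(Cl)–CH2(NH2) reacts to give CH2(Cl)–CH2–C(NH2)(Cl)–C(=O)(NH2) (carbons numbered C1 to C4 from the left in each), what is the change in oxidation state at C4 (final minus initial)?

Before: C4 has 1 bond to C, 2 bonds to H, 1 bond to N → oxidation state -1.
After: C4 has 1 bond to C, 2 bonds to O, 1 bond to N → oxidation state +3.
Δ = +3 − (-1) = +4, so this is an oxidation at C4.

+4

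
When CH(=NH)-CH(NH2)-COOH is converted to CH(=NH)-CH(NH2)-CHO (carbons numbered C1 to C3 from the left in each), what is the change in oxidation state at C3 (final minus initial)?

-2

Before: C3 has 1 bond to C, 3 bonds to O → oxidation state +3.
After: C3 has 1 bond to C, 1 bond to H, 2 bonds to O → oxidation state +1.
Δ = +1 − (+3) = -2, so this is a reduction at C3.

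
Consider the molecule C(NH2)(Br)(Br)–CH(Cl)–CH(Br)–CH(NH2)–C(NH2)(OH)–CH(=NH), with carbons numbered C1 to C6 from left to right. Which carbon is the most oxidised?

Bonds to more-electronegative neighbours contribute +1 each, bonds to H or metals contribute −1 each, and C–C bonds contribute 0. Tallying each carbon:
C1: 1C, 1N, 2Br → 0 + 1 + 2 = +3
C2: 2C, 1H, 1Cl → 0 − 1 + 1 = 0
C3: 2C, 1H, 1Br → 0 − 1 + 1 = 0
C4: 2C, 1H, 1N → 0 − 1 + 1 = 0
C5: 2C, 1O, 1N → 0 + 1 + 1 = +2
C6: 1C, 1H, 2N → 0 − 1 + 2 = +1
The most oxidised carbon is C1 at +3.

C1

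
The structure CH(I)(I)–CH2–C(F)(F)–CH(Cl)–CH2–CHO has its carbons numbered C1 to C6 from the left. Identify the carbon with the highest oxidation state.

C3

Tallying each carbon's bonds:
C1: 1C, 1H, 2I → 0 − 1 + 2 = +1
C2: 2C, 2H → 0 − 2 = -2
C3: 2C, 2F → 0 + 2 = +2
C4: 2C, 1H, 1Cl → 0 − 1 + 1 = 0
C5: 2C, 2H → 0 − 2 = -2
C6: 1C, 1H, 2O → 0 − 1 + 2 = +1
The most oxidised carbon is C3 at +2.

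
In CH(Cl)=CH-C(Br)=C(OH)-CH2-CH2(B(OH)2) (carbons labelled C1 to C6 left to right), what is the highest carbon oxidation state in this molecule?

+1

Tallying each carbon's bonds:
C1: 2C, 1H, 1Cl → 0 − 1 + 1 = 0
C2: 3C, 1H → 0 − 1 = -1
C3: 3C, 1Br → 0 + 1 = +1
C4: 3C, 1O → 0 + 1 = +1
C5: 2C, 2H → 0 − 2 = -2
C6: 1C, 2H, 1B → 0 − 2 − 1 = -3
The highest value is +1.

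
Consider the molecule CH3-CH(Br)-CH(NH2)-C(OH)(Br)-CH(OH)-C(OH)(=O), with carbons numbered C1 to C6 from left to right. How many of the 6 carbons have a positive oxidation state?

2

Tallying each carbon's bonds:
C1: 1C, 3H → 0 − 3 = -3
C2: 2C, 1H, 1Br → 0 − 1 + 1 = 0
C3: 2C, 1H, 1N → 0 − 1 + 1 = 0
C4: 2C, 1O, 1Br → 0 + 1 + 1 = +2
C5: 2C, 1H, 1O → 0 − 1 + 1 = 0
C6: 1C, 3O → 0 + 3 = +3
2 carbons (C4, C6) meet the condition.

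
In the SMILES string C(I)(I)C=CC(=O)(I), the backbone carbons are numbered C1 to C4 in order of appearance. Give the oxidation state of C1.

+1

Count +1 for every bond to an atom more electronegative than carbon and −1 for every bond to one less electronegative; C–C bonds are 0.
C1 has one bond to C (0), one bond to H (-1), one bond to I (+1), one bond to I (+1).
Oxidation state = 0 − 1 + 1 + 1 = +1.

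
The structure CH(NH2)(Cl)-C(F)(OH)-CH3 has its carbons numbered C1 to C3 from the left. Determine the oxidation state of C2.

+2

C2 has one bond to C (0), one bond to C (0), one bond to F (+1), one bond to O (+1).
Oxidation state = 0 + 0 + 1 + 1 = +2.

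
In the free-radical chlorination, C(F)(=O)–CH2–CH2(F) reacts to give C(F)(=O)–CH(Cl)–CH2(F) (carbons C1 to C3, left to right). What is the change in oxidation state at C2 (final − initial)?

+2

Before: C2 has 2 bonds to C, 2 bonds to H → oxidation state -2.
After: C2 has 2 bonds to C, 1 bond to H, 1 bond to Cl → oxidation state 0.
Δ = 0 − (-2) = +2, so this is an oxidation at C2.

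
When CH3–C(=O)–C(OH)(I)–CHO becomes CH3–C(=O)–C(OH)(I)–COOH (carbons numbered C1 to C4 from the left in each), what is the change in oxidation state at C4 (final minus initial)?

+2

Before: C4 has 1 bond to C, 1 bond to H, 2 bonds to O → oxidation state +1.
After: C4 has 1 bond to C, 3 bonds to O → oxidation state +3.
Δ = +3 − (+1) = +2, so this is an oxidation at C4.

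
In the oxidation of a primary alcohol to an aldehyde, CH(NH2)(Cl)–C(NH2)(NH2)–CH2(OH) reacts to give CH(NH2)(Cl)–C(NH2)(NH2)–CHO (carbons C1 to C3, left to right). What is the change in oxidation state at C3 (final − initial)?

Before: C3 has 1 bond to C, 2 bonds to H, 1 bond to O → oxidation state -1.
After: C3 has 1 bond to C, 1 bond to H, 2 bonds to O → oxidation state +1.
Δ = +1 − (-1) = +2, so this is an oxidation at C3.

+2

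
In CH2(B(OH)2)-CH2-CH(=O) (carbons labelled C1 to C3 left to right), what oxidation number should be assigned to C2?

C2 has one bond to C (0), one bond to C (0), one bond to H (-1), one bond to H (-1).
Oxidation state = 0 + 0 − 1 − 1 = -2.

-2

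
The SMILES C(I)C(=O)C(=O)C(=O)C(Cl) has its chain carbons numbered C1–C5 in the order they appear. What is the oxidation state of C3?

+2

C3 has one bond to C (0), one bond to C (0), a double bond to O (2×+1 = +2).
Oxidation state = 0 + 0 + 2 = +2.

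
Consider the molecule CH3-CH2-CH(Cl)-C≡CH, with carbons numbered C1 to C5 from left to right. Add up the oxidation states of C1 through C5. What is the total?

Count +1 for every bond to an atom more electronegative than carbon and −1 for every bond to one less electronegative; C–C bonds are 0. Tallying each carbon:
C1: 1C, 3H → 0 − 3 = -3
C2: 2C, 2H → 0 − 2 = -2
C3: 2C, 1H, 1Cl → 0 − 1 + 1 = 0
C4: 4C → 0 = 0
C5: 3C, 1H → 0 − 1 = -1
Sum = -3 − 2 + 0 + 0 − 1 = -6.

-6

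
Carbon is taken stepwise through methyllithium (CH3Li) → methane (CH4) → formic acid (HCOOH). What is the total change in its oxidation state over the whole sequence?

Carbon oxidation states along the series — methyllithium: -4, methane: -4, formic acid: +2.
Net change = +2 − (-4) = +6.

+6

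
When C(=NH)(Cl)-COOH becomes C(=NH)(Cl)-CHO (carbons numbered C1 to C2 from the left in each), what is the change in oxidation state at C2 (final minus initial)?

-2

Before: C2 has 1 bond to C, 3 bonds to O → oxidation state +3.
After: C2 has 1 bond to C, 1 bond to H, 2 bonds to O → oxidation state +1.
Δ = +1 − (+3) = -2, so this is a reduction at C2.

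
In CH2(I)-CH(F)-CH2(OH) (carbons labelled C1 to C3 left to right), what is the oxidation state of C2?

0

C2 has one bond to C (0), one bond to C (0), one bond to F (+1), one bond to H (-1).
Oxidation state = 0 + 0 + 1 − 1 = 0.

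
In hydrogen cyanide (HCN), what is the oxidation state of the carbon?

+2

Count +1 for every bond to an atom more electronegative than carbon and −1 for every bond to one less electronegative; C–C bonds are 0.
The carbon has one bond to H (-1), a triple bond to N (3×+1 = +3).
Oxidation state = -1 + 3 = +2.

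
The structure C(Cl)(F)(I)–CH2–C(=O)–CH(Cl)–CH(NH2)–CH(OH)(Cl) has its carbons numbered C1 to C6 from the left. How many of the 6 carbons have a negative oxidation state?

1

Tallying each carbon's bonds:
C1: 1C, 1F, 1Cl, 1I → 0 + 1 + 1 + 1 = +3
C2: 2C, 2H → 0 − 2 = -2
C3: 2C, 2O → 0 + 2 = +2
C4: 2C, 1H, 1Cl → 0 − 1 + 1 = 0
C5: 2C, 1H, 1N → 0 − 1 + 1 = 0
C6: 1C, 1H, 1O, 1Cl → 0 − 1 + 1 + 1 = +1
1 carbon (C2) meets the condition.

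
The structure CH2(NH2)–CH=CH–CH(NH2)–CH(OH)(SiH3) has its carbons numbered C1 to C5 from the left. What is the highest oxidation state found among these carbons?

0

Each bond to a more electronegative atom (O, N, halogen) counts +1, each bond to a less electronegative atom (H, metal, B, Si) counts −1, and each C–C bond counts 0. Tallying each carbon:
C1: 1C, 2H, 1N → 0 − 2 + 1 = -1
C2: 3C, 1H → 0 − 1 = -1
C3: 3C, 1H → 0 − 1 = -1
C4: 2C, 1H, 1N → 0 − 1 + 1 = 0
C5: 1C, 1H, 1O, 1Si → 0 − 1 + 1 − 1 = -1
The highest value is 0.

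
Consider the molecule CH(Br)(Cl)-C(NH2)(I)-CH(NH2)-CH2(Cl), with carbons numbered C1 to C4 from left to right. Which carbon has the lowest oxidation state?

Each bond to a more electronegative atom (O, N, halogen) counts +1, each bond to a less electronegative atom (H, metal, B, Si) counts −1, and each C–C bond counts 0. Tallying each carbon:
C1: 1C, 1H, 1Cl, 1Br → 0 − 1 + 1 + 1 = +1
C2: 2C, 1N, 1I → 0 + 1 + 1 = +2
C3: 2C, 1H, 1N → 0 − 1 + 1 = 0
C4: 1C, 2H, 1Cl → 0 − 2 + 1 = -1
The most reduced carbon is C4 at -1.

C4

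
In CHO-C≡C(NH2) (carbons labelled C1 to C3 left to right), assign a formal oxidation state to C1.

+1

C1 has one bond to C (0), one bond to H (-1), a double bond to O (2×+1 = +2).
Oxidation state = 0 − 1 + 2 = +1.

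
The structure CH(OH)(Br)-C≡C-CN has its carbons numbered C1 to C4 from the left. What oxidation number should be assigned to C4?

+3

Count +1 for every bond to an atom more electronegative than carbon and −1 for every bond to one less electronegative; C–C bonds are 0.
C4 has one bond to C (0), a triple bond to N (3×+1 = +3).
Oxidation state = 0 + 3 = +3.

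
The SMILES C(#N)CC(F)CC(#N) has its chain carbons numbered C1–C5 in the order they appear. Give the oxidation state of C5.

+3

C5 has one bond to C (0), a triple bond to N (3×+1 = +3).
Oxidation state = 0 + 3 = +3.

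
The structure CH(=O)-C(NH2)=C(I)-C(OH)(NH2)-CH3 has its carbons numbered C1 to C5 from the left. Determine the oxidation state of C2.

C2 has one bond to C (0), a double bond to C (2×0 = 0), one bond to N (+1).
Oxidation state = 0 + 0 + 1 = +1.

+1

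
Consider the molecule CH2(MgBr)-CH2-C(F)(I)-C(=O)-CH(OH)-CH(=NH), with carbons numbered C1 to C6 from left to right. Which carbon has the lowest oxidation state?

C1

Tallying each carbon's bonds:
C1: 1C, 2H, 1Mg → 0 − 2 − 1 = -3
C2: 2C, 2H → 0 − 2 = -2
C3: 2C, 1F, 1I → 0 + 1 + 1 = +2
C4: 2C, 2O → 0 + 2 = +2
C5: 2C, 1H, 1O → 0 − 1 + 1 = 0
C6: 1C, 1H, 2N → 0 − 1 + 2 = +1
The most reduced carbon is C1 at -3.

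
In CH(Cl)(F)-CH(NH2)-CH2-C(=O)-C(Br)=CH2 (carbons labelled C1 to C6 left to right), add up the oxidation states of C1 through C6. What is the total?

Tallying each carbon's bonds:
C1: 1C, 1H, 1F, 1Cl → 0 − 1 + 1 + 1 = +1
C2: 2C, 1H, 1N → 0 − 1 + 1 = 0
C3: 2C, 2H → 0 − 2 = -2
C4: 2C, 2O → 0 + 2 = +2
C5: 3C, 1Br → 0 + 1 = +1
C6: 2C, 2H → 0 − 2 = -2
Sum = +1 + 0 − 2 + 2 + 1 − 2 = 0.

0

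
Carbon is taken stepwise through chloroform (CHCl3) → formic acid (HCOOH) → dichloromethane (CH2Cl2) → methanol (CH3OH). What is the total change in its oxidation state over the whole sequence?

Carbon oxidation states along the series — chloroform: +2, formic acid: +2, dichloromethane: 0, methanol: -2.
Net change = -2 − (+2) = -4.

-4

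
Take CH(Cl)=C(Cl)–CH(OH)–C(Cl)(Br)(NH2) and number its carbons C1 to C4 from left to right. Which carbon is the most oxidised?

C4

Tallying each carbon's bonds:
C1: 2C, 1H, 1Cl → 0 − 1 + 1 = 0
C2: 3C, 1Cl → 0 + 1 = +1
C3: 2C, 1H, 1O → 0 − 1 + 1 = 0
C4: 1C, 1N, 1Cl, 1Br → 0 + 1 + 1 + 1 = +3
The most oxidised carbon is C4 at +3.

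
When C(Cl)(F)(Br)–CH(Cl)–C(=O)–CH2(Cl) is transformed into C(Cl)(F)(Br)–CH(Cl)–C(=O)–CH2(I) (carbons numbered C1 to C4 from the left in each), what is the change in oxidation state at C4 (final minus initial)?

0

Before: C4 has 1 bond to C, 2 bonds to H, 1 bond to Cl → oxidation state -1.
After: C4 has 1 bond to C, 2 bonds to H, 1 bond to I → oxidation state -1.
Δ = -1 − (-1) = 0, so no net redox change at C4.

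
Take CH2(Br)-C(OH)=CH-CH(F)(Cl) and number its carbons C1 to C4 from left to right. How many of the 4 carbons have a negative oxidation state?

2

Tallying each carbon's bonds:
C1: 1C, 2H, 1Br → 0 − 2 + 1 = -1
C2: 3C, 1O → 0 + 1 = +1
C3: 3C, 1H → 0 − 1 = -1
C4: 1C, 1H, 1F, 1Cl → 0 − 1 + 1 + 1 = +1
2 carbons (C1, C3) meet the condition.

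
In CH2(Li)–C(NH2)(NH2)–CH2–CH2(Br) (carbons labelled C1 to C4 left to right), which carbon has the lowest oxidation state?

C1

Each bond to a more electronegative atom (O, N, halogen) counts +1, each bond to a less electronegative atom (H, metal, B, Si) counts −1, and each C–C bond counts 0. Tallying each carbon:
C1: 1C, 2H, 1Li → 0 − 2 − 1 = -3
C2: 2C, 2N → 0 + 2 = +2
C3: 2C, 2H → 0 − 2 = -2
C4: 1C, 2H, 1Br → 0 − 2 + 1 = -1
The most reduced carbon is C1 at -3.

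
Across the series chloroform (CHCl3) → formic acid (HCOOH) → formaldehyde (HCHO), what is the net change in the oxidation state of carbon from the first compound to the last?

-2

Carbon oxidation states along the series — chloroform: +2, formic acid: +2, formaldehyde: 0.
Net change = 0 − (+2) = -2.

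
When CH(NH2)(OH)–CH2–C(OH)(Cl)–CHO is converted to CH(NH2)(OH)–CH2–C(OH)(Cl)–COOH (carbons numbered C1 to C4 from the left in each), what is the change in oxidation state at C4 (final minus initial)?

Before: C4 has 1 bond to C, 1 bond to H, 2 bonds to O → oxidation state +1.
After: C4 has 1 bond to C, 3 bonds to O → oxidation state +3.
Δ = +3 − (+1) = +2, so this is an oxidation at C4.

+2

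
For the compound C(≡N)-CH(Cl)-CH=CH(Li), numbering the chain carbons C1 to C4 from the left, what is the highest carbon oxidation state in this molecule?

+3

Count +1 for every bond to an atom more electronegative than carbon and −1 for every bond to one less electronegative; C–C bonds are 0. Tallying each carbon:
C1: 1C, 3N → 0 + 3 = +3
C2: 2C, 1H, 1Cl → 0 − 1 + 1 = 0
C3: 3C, 1H → 0 − 1 = -1
C4: 2C, 1H, 1Li → 0 − 1 − 1 = -2
The highest value is +3.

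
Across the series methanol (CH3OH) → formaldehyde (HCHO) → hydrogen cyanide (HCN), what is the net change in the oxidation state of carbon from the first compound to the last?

Carbon oxidation states along the series — methanol: -2, formaldehyde: 0, hydrogen cyanide: +2.
Net change = +2 − (-2) = +4.

+4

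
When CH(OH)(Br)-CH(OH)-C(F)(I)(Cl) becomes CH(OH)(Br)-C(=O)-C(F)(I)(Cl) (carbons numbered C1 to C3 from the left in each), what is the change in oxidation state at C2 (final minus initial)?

+2

Before: C2 has 2 bonds to C, 1 bond to H, 1 bond to O → oxidation state 0.
After: C2 has 2 bonds to C, 2 bonds to O → oxidation state +2.
Δ = +2 − (0) = +2, so this is an oxidation at C2.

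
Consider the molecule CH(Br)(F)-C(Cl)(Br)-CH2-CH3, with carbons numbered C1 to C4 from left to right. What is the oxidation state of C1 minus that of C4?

C1: 1C, 1H, 1F, 1Br → 0 − 1 + 1 + 1 = +1
C4: 1C, 3H → 0 − 3 = -3
Difference: +1 − (-3) = +4.

+4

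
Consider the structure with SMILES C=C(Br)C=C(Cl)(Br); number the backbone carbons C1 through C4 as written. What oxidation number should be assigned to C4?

+2

C4 has a double bond to C (2×0 = 0), one bond to Cl (+1), one bond to Br (+1).
Oxidation state = 0 + 1 + 1 = +2.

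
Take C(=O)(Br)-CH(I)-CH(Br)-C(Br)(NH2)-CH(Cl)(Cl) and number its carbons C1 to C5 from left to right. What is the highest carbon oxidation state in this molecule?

+3

Tallying each carbon's bonds:
C1: 1C, 2O, 1Br → 0 + 2 + 1 = +3
C2: 2C, 1H, 1I → 0 − 1 + 1 = 0
C3: 2C, 1H, 1Br → 0 − 1 + 1 = 0
C4: 2C, 1N, 1Br → 0 + 1 + 1 = +2
C5: 1C, 1H, 2Cl → 0 − 1 + 2 = +1
The highest value is +3.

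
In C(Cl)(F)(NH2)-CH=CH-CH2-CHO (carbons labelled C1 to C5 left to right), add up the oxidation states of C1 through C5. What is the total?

0

Assign +1 per bond to O/N/halogen, −1 per bond to H or an electropositive element, and 0 per bond to carbon. Tallying each carbon:
C1: 1C, 1N, 1F, 1Cl → 0 + 1 + 1 + 1 = +3
C2: 3C, 1H → 0 − 1 = -1
C3: 3C, 1H → 0 − 1 = -1
C4: 2C, 2H → 0 − 2 = -2
C5: 1C, 1H, 2O → 0 − 1 + 2 = +1
Sum = +3 − 1 − 1 − 2 + 1 = 0.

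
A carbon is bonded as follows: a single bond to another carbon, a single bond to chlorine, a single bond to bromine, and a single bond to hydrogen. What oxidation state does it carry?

The carbon has one bond to C (0), one bond to Cl (+1), one bond to Br (+1), one bond to H (-1).
Oxidation state = 0 + 1 + 1 − 1 = +1.

+1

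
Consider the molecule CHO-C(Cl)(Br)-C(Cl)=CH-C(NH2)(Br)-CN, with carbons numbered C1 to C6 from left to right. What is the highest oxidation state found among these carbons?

Tallying each carbon's bonds:
C1: 1C, 1H, 2O → 0 − 1 + 2 = +1
C2: 2C, 1Cl, 1Br → 0 + 1 + 1 = +2
C3: 3C, 1Cl → 0 + 1 = +1
C4: 3C, 1H → 0 − 1 = -1
C5: 2C, 1N, 1Br → 0 + 1 + 1 = +2
C6: 1C, 3N → 0 + 3 = +3
The highest value is +3.

+3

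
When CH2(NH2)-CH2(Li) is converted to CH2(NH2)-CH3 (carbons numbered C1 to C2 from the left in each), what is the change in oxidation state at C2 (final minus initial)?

0

Before: C2 has 1 bond to C, 2 bonds to H, 1 bond to Li → oxidation state -3.
After: C2 has 1 bond to C, 3 bonds to H → oxidation state -3.
Δ = -3 − (-3) = 0, so no net redox change at C2.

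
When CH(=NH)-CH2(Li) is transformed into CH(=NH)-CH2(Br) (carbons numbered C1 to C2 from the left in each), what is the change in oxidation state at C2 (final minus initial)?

Before: C2 has 1 bond to C, 2 bonds to H, 1 bond to Li → oxidation state -3.
After: C2 has 1 bond to C, 2 bonds to H, 1 bond to Br → oxidation state -1.
Δ = -1 − (-3) = +2, so this is an oxidation at C2.

+2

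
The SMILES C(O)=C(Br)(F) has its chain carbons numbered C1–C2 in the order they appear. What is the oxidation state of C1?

C1 has a double bond to C (2×0 = 0), one bond to O (+1), one bond to H (-1).
Oxidation state = 0 + 1 − 1 = 0.

0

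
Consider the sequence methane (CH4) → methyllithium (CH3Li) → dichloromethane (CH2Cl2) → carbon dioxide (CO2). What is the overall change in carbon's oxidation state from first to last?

Carbon oxidation states along the series — methane: -4, methyllithium: -4, dichloromethane: 0, carbon dioxide: +4.
Net change = +4 − (-4) = +8.

+8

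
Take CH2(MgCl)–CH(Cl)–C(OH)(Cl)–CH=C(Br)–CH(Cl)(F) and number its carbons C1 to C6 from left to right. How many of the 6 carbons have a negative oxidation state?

Assign +1 per bond to O/N/halogen, −1 per bond to H or an electropositive element, and 0 per bond to carbon. Tallying each carbon:
C1: 1C, 2H, 1Mg → 0 − 2 − 1 = -3
C2: 2C, 1H, 1Cl → 0 − 1 + 1 = 0
C3: 2C, 1O, 1Cl → 0 + 1 + 1 = +2
C4: 3C, 1H → 0 − 1 = -1
C5: 3C, 1Br → 0 + 1 = +1
C6: 1C, 1H, 1F, 1Cl → 0 − 1 + 1 + 1 = +1
2 carbons (C1, C4) meet the condition.

2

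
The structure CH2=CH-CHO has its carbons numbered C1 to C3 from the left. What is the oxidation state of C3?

+1

Each bond to a more electronegative atom (O, N, halogen) counts +1, each bond to a less electronegative atom (H, metal, B, Si) counts −1, and each C–C bond counts 0.
C3 has one bond to C (0), one bond to H (-1), a double bond to O (2×+1 = +2).
Oxidation state = 0 − 1 + 2 = +1.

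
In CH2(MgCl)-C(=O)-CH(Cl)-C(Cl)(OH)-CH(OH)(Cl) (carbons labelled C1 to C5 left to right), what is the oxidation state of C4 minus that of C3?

C4: 2C, 1O, 1Cl → 0 + 1 + 1 = +2
C3: 2C, 1H, 1Cl → 0 − 1 + 1 = 0
Difference: +2 − (0) = +2.

+2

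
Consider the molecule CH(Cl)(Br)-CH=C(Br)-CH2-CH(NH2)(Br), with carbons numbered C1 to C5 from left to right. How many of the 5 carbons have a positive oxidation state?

Each bond to a more electronegative atom (O, N, halogen) counts +1, each bond to a less electronegative atom (H, metal, B, Si) counts −1, and each C–C bond counts 0. Tallying each carbon:
C1: 1C, 1H, 1Cl, 1Br → 0 − 1 + 1 + 1 = +1
C2: 3C, 1H → 0 − 1 = -1
C3: 3C, 1Br → 0 + 1 = +1
C4: 2C, 2H → 0 − 2 = -2
C5: 1C, 1H, 1N, 1Br → 0 − 1 + 1 + 1 = +1
3 carbons (C1, C3, C5) meet the condition.

3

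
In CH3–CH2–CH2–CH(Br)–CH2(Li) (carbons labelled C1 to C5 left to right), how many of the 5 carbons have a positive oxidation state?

Count +1 for every bond to an atom more electronegative than carbon and −1 for every bond to one less electronegative; C–C bonds are 0. Tallying each carbon:
C1: 1C, 3H → 0 − 3 = -3
C2: 2C, 2H → 0 − 2 = -2
C3: 2C, 2H → 0 − 2 = -2
C4: 2C, 1H, 1Br → 0 − 1 + 1 = 0
C5: 1C, 2H, 1Li → 0 − 2 − 1 = -3
0 carbons meet the condition.

0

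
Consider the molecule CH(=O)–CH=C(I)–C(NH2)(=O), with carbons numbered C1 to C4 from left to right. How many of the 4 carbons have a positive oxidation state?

Tallying each carbon's bonds:
C1: 1C, 1H, 2O → 0 − 1 + 2 = +1
C2: 3C, 1H → 0 − 1 = -1
C3: 3C, 1I → 0 + 1 = +1
C4: 1C, 2O, 1N → 0 + 2 + 1 = +3
3 carbons (C1, C3, C4) meet the condition.

3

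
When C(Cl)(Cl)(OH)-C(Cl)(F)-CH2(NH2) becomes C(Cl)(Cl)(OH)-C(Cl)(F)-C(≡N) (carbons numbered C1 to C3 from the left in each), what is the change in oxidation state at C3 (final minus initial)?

+4

Before: C3 has 1 bond to C, 2 bonds to H, 1 bond to N → oxidation state -1.
After: C3 has 1 bond to C, 3 bonds to N → oxidation state +3.
Δ = +3 − (-1) = +4, so this is an oxidation at C3.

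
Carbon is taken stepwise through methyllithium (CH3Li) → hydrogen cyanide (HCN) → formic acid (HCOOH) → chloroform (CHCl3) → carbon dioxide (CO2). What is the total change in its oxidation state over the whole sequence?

Carbon oxidation states along the series — methyllithium: -4, hydrogen cyanide: +2, formic acid: +2, chloroform: +2, carbon dioxide: +4.
Net change = +4 − (-4) = +8.

+8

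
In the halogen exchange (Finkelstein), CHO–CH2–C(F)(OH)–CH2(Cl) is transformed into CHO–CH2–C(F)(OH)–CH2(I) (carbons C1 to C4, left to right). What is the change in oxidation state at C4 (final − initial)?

0

Before: C4 has 1 bond to C, 2 bonds to H, 1 bond to Cl → oxidation state -1.
After: C4 has 1 bond to C, 2 bonds to H, 1 bond to I → oxidation state -1.
Δ = -1 − (-1) = 0, so no net redox change at C4.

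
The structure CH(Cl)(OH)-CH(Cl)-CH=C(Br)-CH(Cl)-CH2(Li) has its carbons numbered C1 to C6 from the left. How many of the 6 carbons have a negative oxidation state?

Bonds to more-electronegative neighbours contribute +1 each, bonds to H or metals contribute −1 each, and C–C bonds contribute 0. Tallying each carbon:
C1: 1C, 1H, 1O, 1Cl → 0 − 1 + 1 + 1 = +1
C2: 2C, 1H, 1Cl → 0 − 1 + 1 = 0
C3: 3C, 1H → 0 − 1 = -1
C4: 3C, 1Br → 0 + 1 = +1
C5: 2C, 1H, 1Cl → 0 − 1 + 1 = 0
C6: 1C, 2H, 1Li → 0 − 2 − 1 = -3
2 carbons (C3, C6) meet the condition.

2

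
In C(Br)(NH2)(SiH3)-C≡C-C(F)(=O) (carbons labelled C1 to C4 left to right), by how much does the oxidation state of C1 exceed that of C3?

C1: 1C, 1N, 1Br, 1Si → 0 + 1 + 1 − 1 = +1
C3: 4C → 0 = 0
Difference: +1 − (0) = +1.

+1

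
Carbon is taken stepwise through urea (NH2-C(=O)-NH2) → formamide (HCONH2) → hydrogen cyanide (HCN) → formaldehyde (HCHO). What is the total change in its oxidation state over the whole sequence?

-4

Carbon oxidation states along the series — urea: +4, formamide: +2, hydrogen cyanide: +2, formaldehyde: 0.
Net change = 0 − (+4) = -4.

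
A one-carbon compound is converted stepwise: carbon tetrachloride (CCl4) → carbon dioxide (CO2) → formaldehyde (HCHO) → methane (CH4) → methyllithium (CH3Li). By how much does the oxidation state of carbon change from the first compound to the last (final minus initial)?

-8

Carbon oxidation states along the series — carbon tetrachloride: +4, carbon dioxide: +4, formaldehyde: 0, methane: -4, methyllithium: -4.
Net change = -4 − (+4) = -8.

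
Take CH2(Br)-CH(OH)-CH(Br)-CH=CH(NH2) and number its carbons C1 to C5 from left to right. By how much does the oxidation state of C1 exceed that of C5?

-1

C1: 1C, 2H, 1Br → 0 − 2 + 1 = -1
C5: 2C, 1H, 1N → 0 − 1 + 1 = 0
Difference: -1 − (0) = -1.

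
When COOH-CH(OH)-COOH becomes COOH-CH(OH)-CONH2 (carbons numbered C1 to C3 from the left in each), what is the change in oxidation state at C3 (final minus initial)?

0

Before: C3 has 1 bond to C, 3 bonds to O → oxidation state +3.
After: C3 has 1 bond to C, 2 bonds to O, 1 bond to N → oxidation state +3.
Δ = +3 − (+3) = 0, so no net redox change at C3.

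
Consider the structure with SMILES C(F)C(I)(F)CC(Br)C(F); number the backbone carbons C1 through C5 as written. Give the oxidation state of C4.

Bonds to more-electronegative neighbours contribute +1 each, bonds to H or metals contribute −1 each, and C–C bonds contribute 0.
C4 has one bond to C (0), one bond to C (0), one bond to Br (+1), one bond to H (-1).
Oxidation state = 0 + 0 + 1 − 1 = 0.

0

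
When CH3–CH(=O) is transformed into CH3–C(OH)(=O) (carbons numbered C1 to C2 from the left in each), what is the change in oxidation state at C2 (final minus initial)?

+2

Before: C2 has 1 bond to C, 1 bond to H, 2 bonds to O → oxidation state +1.
After: C2 has 1 bond to C, 3 bonds to O → oxidation state +3.
Δ = +3 − (+1) = +2, so this is an oxidation at C2.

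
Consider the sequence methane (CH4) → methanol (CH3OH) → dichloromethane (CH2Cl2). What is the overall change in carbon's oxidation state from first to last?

Carbon oxidation states along the series — methane: -4, methanol: -2, dichloromethane: 0.
Net change = 0 − (-4) = +4.

+4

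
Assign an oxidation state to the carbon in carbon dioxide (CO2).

Count +1 for every bond to an atom more electronegative than carbon and −1 for every bond to one less electronegative; C–C bonds are 0.
The carbon has a double bond to O (2×+1 = +2), a double bond to O (2×+1 = +2).
Oxidation state = +2 + 2 = +4.

+4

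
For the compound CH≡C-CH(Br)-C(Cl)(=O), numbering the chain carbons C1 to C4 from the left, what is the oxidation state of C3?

0

C3 has one bond to C (0), one bond to C (0), one bond to Br (+1), one bond to H (-1).
Oxidation state = 0 + 0 + 1 − 1 = 0.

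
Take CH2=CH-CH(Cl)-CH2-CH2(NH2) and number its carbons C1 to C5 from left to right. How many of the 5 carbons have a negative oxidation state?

Count +1 for every bond to an atom more electronegative than carbon and −1 for every bond to one less electronegative; C–C bonds are 0. Tallying each carbon:
C1: 2C, 2H → 0 − 2 = -2
C2: 3C, 1H → 0 − 1 = -1
C3: 2C, 1H, 1Cl → 0 − 1 + 1 = 0
C4: 2C, 2H → 0 − 2 = -2
C5: 1C, 2H, 1N → 0 − 2 + 1 = -1
4 carbons (C1, C2, C4, C5) meet the condition.

4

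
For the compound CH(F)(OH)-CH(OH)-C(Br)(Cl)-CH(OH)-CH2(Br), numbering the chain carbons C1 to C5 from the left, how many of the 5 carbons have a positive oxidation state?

2

Tallying each carbon's bonds:
C1: 1C, 1H, 1O, 1F → 0 − 1 + 1 + 1 = +1
C2: 2C, 1H, 1O → 0 − 1 + 1 = 0
C3: 2C, 1Cl, 1Br → 0 + 1 + 1 = +2
C4: 2C, 1H, 1O → 0 − 1 + 1 = 0
C5: 1C, 2H, 1Br → 0 − 2 + 1 = -1
2 carbons (C1, C3) meet the condition.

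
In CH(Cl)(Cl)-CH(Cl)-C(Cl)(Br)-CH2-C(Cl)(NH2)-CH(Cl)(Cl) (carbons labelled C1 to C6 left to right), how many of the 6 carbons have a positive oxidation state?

Tallying each carbon's bonds:
C1: 1C, 1H, 2Cl → 0 − 1 + 2 = +1
C2: 2C, 1H, 1Cl → 0 − 1 + 1 = 0
C3: 2C, 1Cl, 1Br → 0 + 1 + 1 = +2
C4: 2C, 2H → 0 − 2 = -2
C5: 2C, 1N, 1Cl → 0 + 1 + 1 = +2
C6: 1C, 1H, 2Cl → 0 − 1 + 2 = +1
4 carbons (C1, C3, C5, C6) meet the condition.

4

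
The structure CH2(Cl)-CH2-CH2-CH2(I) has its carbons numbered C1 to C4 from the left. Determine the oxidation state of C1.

C1 has one bond to C (0), one bond to Cl (+1), one bond to H (-1), one bond to H (-1).
Oxidation state = 0 + 1 − 1 − 1 = -1.

-1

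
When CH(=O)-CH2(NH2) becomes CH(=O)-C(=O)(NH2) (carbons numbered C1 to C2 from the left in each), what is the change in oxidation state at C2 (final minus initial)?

+4

Before: C2 has 1 bond to C, 2 bonds to H, 1 bond to N → oxidation state -1.
After: C2 has 1 bond to C, 2 bonds to O, 1 bond to N → oxidation state +3.
Δ = +3 − (-1) = +4, so this is an oxidation at C2.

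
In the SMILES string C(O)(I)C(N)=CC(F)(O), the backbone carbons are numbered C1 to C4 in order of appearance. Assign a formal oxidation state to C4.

+1

Count +1 for every bond to an atom more electronegative than carbon and −1 for every bond to one less electronegative; C–C bonds are 0.
C4 has one bond to C (0), one bond to H (-1), one bond to F (+1), one bond to O (+1).
Oxidation state = 0 − 1 + 1 + 1 = +1.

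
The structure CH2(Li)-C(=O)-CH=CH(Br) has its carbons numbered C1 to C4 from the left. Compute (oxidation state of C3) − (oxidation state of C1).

+2

C3: 3C, 1H → 0 − 1 = -1
C1: 1C, 2H, 1Li → 0 − 2 − 1 = -3
Difference: -1 − (-3) = +2.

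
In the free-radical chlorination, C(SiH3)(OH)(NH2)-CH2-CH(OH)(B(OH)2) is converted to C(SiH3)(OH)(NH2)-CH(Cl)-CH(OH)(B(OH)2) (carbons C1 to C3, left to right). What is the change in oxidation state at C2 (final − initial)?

+2

Before: C2 has 2 bonds to C, 2 bonds to H → oxidation state -2.
After: C2 has 2 bonds to C, 1 bond to H, 1 bond to Cl → oxidation state 0.
Δ = 0 − (-2) = +2, so this is an oxidation at C2.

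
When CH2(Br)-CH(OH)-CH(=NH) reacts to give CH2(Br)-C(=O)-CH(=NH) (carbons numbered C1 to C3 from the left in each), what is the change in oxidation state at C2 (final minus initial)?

Before: C2 has 2 bonds to C, 1 bond to H, 1 bond to O → oxidation state 0.
After: C2 has 2 bonds to C, 2 bonds to O → oxidation state +2.
Δ = +2 − (0) = +2, so this is an oxidation at C2.

+2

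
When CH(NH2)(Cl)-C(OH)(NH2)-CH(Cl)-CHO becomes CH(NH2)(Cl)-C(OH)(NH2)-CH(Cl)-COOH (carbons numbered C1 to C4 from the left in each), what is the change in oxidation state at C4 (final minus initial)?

Before: C4 has 1 bond to C, 1 bond to H, 2 bonds to O → oxidation state +1.
After: C4 has 1 bond to C, 3 bonds to O → oxidation state +3.
Δ = +3 − (+1) = +2, so this is an oxidation at C4.

+2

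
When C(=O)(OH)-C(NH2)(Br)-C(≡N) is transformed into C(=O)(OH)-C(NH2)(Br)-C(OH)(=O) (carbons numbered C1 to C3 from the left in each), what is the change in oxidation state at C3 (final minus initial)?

Before: C3 has 1 bond to C, 3 bonds to N → oxidation state +3.
After: C3 has 1 bond to C, 3 bonds to O → oxidation state +3.
Δ = +3 − (+3) = 0, so no net redox change at C3.

0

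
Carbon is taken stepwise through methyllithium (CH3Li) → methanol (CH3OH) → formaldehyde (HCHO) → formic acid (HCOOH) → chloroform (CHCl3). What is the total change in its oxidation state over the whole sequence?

+6

Carbon oxidation states along the series — methyllithium: -4, methanol: -2, formaldehyde: 0, formic acid: +2, chloroform: +2.
Net change = +2 − (-4) = +6.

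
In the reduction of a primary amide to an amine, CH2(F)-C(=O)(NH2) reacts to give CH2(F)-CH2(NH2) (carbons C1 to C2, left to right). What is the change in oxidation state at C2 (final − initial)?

-4

Before: C2 has 1 bond to C, 2 bonds to O, 1 bond to N → oxidation state +3.
After: C2 has 1 bond to C, 2 bonds to H, 1 bond to N → oxidation state -1.
Δ = -1 − (+3) = -4, so this is a reduction at C2.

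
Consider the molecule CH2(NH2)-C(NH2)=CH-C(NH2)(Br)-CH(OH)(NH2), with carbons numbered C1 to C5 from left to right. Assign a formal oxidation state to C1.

Bonds to more-electronegative neighbours contribute +1 each, bonds to H or metals contribute −1 each, and C–C bonds contribute 0.
C1 has one bond to C (0), one bond to H (-1), one bond to N (+1), one bond to H (-1).
Oxidation state = 0 − 1 + 1 − 1 = -1.

-1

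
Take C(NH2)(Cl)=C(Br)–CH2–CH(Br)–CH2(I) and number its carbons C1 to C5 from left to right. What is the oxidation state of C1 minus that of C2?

C1: 2C, 1N, 1Cl → 0 + 1 + 1 = +2
C2: 3C, 1Br → 0 + 1 = +1
Difference: +2 − (+1) = +1.

+1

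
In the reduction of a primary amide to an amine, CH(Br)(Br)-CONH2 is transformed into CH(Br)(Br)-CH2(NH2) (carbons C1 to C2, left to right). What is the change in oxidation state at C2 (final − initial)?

Before: C2 has 1 bond to C, 2 bonds to O, 1 bond to N → oxidation state +3.
After: C2 has 1 bond to C, 2 bonds to H, 1 bond to N → oxidation state -1.
Δ = -1 − (+3) = -4, so this is a reduction at C2.

-4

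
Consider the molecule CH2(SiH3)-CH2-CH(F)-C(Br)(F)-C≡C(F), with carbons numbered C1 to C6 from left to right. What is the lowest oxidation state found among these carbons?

-3

Tallying each carbon's bonds:
C1: 1C, 2H, 1Si → 0 − 2 − 1 = -3
C2: 2C, 2H → 0 − 2 = -2
C3: 2C, 1H, 1F → 0 − 1 + 1 = 0
C4: 2C, 1F, 1Br → 0 + 1 + 1 = +2
C5: 4C → 0 = 0
C6: 3C, 1F → 0 + 1 = +1
The lowest value is -3.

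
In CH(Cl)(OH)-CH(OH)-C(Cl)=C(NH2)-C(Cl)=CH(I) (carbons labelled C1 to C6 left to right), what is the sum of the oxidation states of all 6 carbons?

+4

Assign +1 per bond to O/N/halogen, −1 per bond to H or an electropositive element, and 0 per bond to carbon. Tallying each carbon:
C1: 1C, 1H, 1O, 1Cl → 0 − 1 + 1 + 1 = +1
C2: 2C, 1H, 1O → 0 − 1 + 1 = 0
C3: 3C, 1Cl → 0 + 1 = +1
C4: 3C, 1N → 0 + 1 = +1
C5: 3C, 1Cl → 0 + 1 = +1
C6: 2C, 1H, 1I → 0 − 1 + 1 = 0
Sum = +1 + 0 + 1 + 1 + 1 + 0 = +4.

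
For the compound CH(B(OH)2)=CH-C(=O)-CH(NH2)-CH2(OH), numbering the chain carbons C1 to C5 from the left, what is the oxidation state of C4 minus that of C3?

-2

C4: 2C, 1H, 1N → 0 − 1 + 1 = 0
C3: 2C, 2O → 0 + 2 = +2
Difference: 0 − (+2) = -2.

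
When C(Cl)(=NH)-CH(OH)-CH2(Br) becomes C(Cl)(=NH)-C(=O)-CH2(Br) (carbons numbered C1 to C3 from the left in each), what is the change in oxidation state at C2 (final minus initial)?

Before: C2 has 2 bonds to C, 1 bond to H, 1 bond to O → oxidation state 0.
After: C2 has 2 bonds to C, 2 bonds to O → oxidation state +2.
Δ = +2 − (0) = +2, so this is an oxidation at C2.

+2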